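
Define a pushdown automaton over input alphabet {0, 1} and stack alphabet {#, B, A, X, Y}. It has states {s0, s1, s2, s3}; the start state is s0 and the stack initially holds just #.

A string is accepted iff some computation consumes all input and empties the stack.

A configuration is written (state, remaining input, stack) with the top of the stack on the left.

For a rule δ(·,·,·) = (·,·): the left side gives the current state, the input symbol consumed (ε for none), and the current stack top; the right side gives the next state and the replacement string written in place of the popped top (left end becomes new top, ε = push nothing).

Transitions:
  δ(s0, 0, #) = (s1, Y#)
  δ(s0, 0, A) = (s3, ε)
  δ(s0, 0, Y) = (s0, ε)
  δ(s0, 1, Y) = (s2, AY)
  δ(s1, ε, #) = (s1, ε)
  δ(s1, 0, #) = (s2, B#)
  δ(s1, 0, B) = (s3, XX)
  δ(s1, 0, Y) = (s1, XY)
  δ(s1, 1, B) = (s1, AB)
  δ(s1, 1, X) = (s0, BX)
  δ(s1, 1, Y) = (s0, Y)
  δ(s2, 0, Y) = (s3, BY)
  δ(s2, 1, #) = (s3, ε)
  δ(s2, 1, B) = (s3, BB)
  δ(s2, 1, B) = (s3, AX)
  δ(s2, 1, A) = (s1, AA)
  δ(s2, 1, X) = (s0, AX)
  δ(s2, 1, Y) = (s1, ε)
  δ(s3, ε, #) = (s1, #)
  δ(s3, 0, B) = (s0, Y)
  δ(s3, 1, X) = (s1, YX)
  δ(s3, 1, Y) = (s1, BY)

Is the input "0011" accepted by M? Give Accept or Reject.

Reject

No computation consumes all input and empties the stack.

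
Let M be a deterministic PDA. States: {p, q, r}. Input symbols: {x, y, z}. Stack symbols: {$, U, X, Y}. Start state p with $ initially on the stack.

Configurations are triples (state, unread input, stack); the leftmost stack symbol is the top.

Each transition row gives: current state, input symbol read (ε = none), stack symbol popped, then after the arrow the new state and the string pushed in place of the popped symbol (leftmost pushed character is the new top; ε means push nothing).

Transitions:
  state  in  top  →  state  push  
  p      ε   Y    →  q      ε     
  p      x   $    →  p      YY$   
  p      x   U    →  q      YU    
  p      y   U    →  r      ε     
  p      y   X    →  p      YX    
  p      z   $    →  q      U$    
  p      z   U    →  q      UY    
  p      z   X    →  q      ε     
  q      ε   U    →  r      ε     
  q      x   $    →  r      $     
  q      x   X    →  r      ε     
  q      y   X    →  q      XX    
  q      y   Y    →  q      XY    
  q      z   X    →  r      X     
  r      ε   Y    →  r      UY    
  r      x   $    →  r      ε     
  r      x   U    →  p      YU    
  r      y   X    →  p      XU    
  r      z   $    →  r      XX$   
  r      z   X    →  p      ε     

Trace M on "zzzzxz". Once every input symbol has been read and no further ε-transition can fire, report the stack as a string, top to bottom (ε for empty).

(p, zzzzxz, $) ⊢ (q, zzzxz, U$) ⊢ (r, zzzxz, $) ⊢ (r, zzxz, XX$) ⊢ (p, zxz, X$) ⊢ (q, xz, $) ⊢ (r, z, $) ⊢ (r, ε, XX$)
All input consumed in state r with stack XX$.

XX$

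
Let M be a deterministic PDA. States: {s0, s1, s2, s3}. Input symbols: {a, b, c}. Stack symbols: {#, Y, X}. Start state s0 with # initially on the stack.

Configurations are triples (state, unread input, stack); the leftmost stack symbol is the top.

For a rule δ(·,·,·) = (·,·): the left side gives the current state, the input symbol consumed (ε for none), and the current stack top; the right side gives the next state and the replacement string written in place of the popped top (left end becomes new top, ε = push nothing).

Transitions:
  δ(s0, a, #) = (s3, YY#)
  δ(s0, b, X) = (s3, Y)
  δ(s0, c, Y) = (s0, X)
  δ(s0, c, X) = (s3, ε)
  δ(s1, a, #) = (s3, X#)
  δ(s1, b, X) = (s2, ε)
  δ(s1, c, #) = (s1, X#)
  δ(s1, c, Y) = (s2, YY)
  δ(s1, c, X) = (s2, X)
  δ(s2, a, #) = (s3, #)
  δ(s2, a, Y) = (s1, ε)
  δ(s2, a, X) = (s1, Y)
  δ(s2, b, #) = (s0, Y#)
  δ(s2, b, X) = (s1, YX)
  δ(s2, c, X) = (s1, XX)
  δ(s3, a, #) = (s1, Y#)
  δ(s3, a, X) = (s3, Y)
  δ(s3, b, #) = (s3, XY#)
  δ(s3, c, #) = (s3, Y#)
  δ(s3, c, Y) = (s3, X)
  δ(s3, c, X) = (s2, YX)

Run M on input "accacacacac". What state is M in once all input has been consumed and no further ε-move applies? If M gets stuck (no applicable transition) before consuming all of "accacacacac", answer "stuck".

(s0, accacacacac, #)
  read a, top #: go to s3, push YY# → (s3, ccacacacac, YY#)
  read c, top Y: go to s3, push X → (s3, cacacacac, XY#)
  read c, top X: go to s2, push YX → (s2, acacacac, YXY#)
  read a, top Y: go to s1, push ε → (s1, cacacac, XY#)
  read c, top X: go to s2, push X → (s2, acacac, XY#)
  read a, top X: go to s1, push Y → (s1, cacac, YY#)
  read c, top Y: go to s2, push YY → (s2, acac, YYY#)
  read a, top Y: go to s1, push ε → (s1, cac, YY#)
  read c, top Y: go to s2, push YY → (s2, ac, YYY#)
  read a, top Y: go to s1, push ε → (s1, c, YY#)
  read c, top Y: go to s2, push YY → (s2, ε, YYY#)
All input consumed; M is in state s2.

s2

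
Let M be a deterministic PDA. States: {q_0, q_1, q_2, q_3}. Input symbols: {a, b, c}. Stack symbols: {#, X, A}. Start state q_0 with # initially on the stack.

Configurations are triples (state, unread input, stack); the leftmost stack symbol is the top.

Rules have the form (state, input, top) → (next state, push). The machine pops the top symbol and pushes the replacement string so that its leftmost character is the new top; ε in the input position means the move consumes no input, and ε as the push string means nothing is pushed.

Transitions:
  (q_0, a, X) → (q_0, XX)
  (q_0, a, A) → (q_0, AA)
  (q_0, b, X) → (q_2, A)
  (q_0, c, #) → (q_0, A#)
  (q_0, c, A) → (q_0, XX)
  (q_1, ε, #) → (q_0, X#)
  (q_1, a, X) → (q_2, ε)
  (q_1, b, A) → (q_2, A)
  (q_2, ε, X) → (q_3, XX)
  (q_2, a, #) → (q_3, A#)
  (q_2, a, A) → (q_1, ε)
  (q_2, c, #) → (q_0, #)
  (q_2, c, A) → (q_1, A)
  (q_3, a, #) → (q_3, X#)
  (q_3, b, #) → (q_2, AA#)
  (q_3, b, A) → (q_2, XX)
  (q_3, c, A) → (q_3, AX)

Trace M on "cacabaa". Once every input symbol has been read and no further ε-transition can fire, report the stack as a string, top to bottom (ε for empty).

(q_0, cacabaa, #) ⊢ (q_0, acabaa, A#) ⊢ (q_0, cabaa, AA#) ⊢ (q_0, abaa, XXA#) ⊢ (q_0, baa, XXXA#) ⊢ (q_2, aa, AXXA#) ⊢ (q_1, a, XXA#) ⊢ (q_2, ε, XA#) ⊢ (q_3, ε, XXA#)
All input consumed in state q_3 with stack XXA#.

XXA#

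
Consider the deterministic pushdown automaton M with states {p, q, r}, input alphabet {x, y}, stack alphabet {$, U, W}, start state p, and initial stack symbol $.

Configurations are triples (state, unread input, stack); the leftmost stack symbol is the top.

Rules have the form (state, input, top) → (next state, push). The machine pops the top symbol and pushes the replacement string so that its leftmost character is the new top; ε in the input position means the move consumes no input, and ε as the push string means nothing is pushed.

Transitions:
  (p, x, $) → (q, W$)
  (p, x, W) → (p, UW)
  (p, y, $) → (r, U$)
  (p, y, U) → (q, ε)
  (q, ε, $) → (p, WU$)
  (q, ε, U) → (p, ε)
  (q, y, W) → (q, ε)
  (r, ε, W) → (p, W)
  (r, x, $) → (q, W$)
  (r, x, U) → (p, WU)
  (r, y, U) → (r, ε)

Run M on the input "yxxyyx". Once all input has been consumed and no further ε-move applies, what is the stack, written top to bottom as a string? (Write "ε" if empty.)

W$

(p, yxxyyx, $)
  read y, top $: go to r, push U$ → (r, xxyyx, U$)
  read x, top U: go to p, push WU → (p, xyyx, WU$)
  read x, top W: go to p, push UW → (p, yyx, UWU$)
  read y, top U: go to q, push ε → (q, yx, WU$)
  read y, top W: go to q, push ε → (q, x, U$)
  ε-move, top U: go to p, push ε → (p, x, $)
  read x, top $: go to q, push W$ → (q, ε, W$)
All input consumed in state q with stack W$.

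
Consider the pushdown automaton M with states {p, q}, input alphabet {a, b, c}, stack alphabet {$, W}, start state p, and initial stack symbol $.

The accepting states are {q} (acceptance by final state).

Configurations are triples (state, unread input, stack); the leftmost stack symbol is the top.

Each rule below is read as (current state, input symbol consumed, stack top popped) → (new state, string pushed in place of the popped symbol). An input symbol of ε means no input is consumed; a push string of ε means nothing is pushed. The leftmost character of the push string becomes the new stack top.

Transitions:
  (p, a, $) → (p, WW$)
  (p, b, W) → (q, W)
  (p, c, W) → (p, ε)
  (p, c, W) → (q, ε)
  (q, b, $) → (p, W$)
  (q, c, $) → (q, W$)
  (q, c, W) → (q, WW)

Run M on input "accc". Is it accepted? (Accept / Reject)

Accept

One accepting computation: (p, accc, $) ⊢ (p, ccc, WW$) ⊢ (p, cc, W$) ⊢ (q, c, $) ⊢ (q, ε, W$)
All input consumed and state q ∈ F.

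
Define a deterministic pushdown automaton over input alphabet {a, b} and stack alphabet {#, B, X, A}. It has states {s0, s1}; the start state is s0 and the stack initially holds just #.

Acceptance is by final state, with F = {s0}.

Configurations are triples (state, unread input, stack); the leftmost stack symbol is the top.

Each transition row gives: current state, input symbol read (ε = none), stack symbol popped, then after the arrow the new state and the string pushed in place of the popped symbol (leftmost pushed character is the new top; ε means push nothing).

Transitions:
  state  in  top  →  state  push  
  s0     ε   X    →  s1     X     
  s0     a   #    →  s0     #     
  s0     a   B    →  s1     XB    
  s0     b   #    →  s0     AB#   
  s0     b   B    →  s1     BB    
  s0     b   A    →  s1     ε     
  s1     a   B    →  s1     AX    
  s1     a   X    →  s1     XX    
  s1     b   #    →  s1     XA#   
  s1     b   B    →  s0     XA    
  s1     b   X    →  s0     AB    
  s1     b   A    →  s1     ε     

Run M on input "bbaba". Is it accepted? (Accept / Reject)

(s0, bbaba, #)
  read b, top #: go to s0, push AB# → (s0, baba, AB#)
  read b, top A: go to s1, push ε → (s1, aba, B#)
  read a, top B: go to s1, push AX → (s1, ba, AX#)
  read b, top A: go to s1, push ε → (s1, a, X#)
  read a, top X: go to s1, push XX → (s1, ε, XX#)
All input consumed; state s1 ∉ F and no further ε-move applies.

Reject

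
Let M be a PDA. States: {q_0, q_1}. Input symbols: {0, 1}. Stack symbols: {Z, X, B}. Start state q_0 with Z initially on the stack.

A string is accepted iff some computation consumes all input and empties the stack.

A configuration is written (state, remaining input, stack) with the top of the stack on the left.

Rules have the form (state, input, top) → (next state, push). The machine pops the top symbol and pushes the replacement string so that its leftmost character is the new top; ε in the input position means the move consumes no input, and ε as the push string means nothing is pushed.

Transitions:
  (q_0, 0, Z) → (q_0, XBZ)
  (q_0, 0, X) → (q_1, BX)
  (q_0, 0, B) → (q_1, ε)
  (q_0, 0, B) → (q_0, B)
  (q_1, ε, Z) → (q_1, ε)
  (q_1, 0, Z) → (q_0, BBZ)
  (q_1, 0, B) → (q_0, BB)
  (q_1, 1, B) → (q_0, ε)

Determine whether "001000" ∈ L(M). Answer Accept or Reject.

Reject

No computation consumes all input and empties the stack.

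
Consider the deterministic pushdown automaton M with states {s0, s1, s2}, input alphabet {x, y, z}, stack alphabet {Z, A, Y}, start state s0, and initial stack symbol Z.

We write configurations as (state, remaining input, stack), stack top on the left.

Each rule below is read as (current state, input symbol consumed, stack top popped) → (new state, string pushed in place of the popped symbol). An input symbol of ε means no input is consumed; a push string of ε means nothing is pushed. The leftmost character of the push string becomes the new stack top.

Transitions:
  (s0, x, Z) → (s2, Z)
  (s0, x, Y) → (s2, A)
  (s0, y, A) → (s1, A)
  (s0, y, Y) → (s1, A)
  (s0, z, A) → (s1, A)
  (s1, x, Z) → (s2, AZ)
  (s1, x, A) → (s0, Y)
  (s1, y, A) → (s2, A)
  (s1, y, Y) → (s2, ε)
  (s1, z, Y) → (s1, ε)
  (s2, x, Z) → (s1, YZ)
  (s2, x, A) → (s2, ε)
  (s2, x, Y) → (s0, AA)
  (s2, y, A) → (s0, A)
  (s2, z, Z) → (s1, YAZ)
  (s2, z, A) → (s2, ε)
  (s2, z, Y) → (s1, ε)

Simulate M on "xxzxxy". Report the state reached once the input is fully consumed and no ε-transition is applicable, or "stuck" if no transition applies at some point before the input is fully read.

stuck

(s0, xxzxxy, Z) ⊢ (s2, xzxxy, Z) ⊢ (s1, zxxy, YZ) ⊢ (s1, xxy, Z) ⊢ (s2, xy, AZ) ⊢ (s2, y, Z)
No transition for (s2, y, top Z); M blocks with input y remaining.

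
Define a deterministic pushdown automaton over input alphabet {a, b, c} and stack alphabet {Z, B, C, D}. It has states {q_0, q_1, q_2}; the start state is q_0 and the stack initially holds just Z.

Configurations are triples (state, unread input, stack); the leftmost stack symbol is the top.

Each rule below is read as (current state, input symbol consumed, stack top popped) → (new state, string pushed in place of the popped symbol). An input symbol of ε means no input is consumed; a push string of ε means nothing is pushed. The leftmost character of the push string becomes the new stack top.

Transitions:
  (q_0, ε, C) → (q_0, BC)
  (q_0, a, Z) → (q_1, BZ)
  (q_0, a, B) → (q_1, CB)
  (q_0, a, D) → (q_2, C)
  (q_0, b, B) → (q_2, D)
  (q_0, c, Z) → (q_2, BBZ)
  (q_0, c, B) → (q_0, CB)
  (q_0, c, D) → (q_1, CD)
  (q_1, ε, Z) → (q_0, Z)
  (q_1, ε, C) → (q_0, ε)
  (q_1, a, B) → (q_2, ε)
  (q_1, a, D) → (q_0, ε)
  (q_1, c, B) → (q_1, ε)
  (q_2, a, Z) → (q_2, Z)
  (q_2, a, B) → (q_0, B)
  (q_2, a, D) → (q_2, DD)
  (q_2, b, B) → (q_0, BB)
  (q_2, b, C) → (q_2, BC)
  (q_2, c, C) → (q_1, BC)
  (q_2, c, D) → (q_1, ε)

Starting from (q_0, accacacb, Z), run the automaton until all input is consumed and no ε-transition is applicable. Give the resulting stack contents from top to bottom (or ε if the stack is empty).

DCBCBBZ

(q_0, accacacb, Z) ⊢ (q_1, ccacacb, BZ) ⊢ (q_1, cacacb, Z) ⊢ (q_0, cacacb, Z) ⊢ (q_2, acacb, BBZ) ⊢ (q_0, cacb, BBZ) ⊢ (q_0, acb, CBBZ) ⊢ (q_0, acb, BCBBZ) ⊢ (q_1, cb, CBCBBZ) ⊢ (q_0, cb, BCBBZ) ⊢ (q_0, b, CBCBBZ) ⊢ (q_0, b, BCBCBBZ) ⊢ (q_2, ε, DCBCBBZ)
All input consumed in state q_2 with stack DCBCBBZ.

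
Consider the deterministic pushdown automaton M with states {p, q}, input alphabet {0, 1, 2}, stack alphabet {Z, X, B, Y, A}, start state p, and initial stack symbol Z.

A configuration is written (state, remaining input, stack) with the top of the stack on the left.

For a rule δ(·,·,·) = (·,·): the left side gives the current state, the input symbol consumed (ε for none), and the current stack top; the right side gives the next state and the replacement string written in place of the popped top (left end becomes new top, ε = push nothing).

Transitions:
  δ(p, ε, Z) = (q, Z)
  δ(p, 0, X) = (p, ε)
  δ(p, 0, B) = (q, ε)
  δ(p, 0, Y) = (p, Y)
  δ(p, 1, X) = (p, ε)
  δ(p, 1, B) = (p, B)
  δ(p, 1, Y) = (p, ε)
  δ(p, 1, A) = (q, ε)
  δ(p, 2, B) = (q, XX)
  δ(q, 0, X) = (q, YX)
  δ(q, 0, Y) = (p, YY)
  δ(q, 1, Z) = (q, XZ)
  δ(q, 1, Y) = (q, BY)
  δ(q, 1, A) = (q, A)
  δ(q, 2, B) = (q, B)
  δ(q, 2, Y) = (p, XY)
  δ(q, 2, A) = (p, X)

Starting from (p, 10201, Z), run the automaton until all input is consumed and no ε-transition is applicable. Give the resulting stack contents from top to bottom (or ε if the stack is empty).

(p, 10201, Z)
  ε-move, top Z: go to q, push Z → (q, 10201, Z)
  read 1, top Z: go to q, push XZ → (q, 0201, XZ)
  read 0, top X: go to q, push YX → (q, 201, YXZ)
  read 2, top Y: go to p, push XY → (p, 01, XYXZ)
  read 0, top X: go to p, push ε → (p, 1, YXZ)
  read 1, top Y: go to p, push ε → (p, ε, XZ)
All input consumed in state p with stack XZ.

XZ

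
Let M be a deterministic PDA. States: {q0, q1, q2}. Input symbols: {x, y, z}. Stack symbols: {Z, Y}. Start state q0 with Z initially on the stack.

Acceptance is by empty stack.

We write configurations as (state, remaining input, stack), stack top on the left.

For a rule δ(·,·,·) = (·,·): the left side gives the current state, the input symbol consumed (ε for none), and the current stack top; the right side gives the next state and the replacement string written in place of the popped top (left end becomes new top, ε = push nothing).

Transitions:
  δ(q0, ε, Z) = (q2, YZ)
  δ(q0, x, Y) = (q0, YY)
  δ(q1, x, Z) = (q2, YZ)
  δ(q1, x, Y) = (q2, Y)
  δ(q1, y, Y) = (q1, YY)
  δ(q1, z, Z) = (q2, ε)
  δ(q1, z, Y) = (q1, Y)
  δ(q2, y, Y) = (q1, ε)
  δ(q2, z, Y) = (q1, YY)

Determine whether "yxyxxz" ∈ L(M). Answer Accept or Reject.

(q0, yxyxxz, Z)
  ε-move, top Z: go to q2, push YZ → (q2, yxyxxz, YZ)
  read y, top Y: go to q1, push ε → (q1, xyxxz, Z)
  read x, top Z: go to q2, push YZ → (q2, yxxz, YZ)
  read y, top Y: go to q1, push ε → (q1, xxz, Z)
  read x, top Z: go to q2, push YZ → (q2, xz, YZ)
No transition applies at (q2, xz, YZ); input not fully consumed.

Reject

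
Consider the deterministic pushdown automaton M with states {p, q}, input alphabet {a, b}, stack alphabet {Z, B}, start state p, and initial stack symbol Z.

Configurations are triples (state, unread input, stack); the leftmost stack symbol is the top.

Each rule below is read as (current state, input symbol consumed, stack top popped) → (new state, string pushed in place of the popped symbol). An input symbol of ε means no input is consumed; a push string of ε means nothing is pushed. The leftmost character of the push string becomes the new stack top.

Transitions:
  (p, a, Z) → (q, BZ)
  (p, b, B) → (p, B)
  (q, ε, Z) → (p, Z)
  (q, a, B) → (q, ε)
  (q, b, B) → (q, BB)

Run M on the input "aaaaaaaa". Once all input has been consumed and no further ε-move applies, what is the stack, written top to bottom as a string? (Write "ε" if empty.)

(p, aaaaaaaa, Z) ⊢ (q, aaaaaaa, BZ) ⊢ (q, aaaaaa, Z) ⊢ (p, aaaaaa, Z) ⊢ (q, aaaaa, BZ) ⊢ (q, aaaa, Z) ⊢ (p, aaaa, Z) ⊢ (q, aaa, BZ) ⊢ (q, aa, Z) ⊢ (p, aa, Z) ⊢ (q, a, BZ) ⊢ (q, ε, Z) ⊢ (p, ε, Z)
All input consumed in state p with stack Z.

Z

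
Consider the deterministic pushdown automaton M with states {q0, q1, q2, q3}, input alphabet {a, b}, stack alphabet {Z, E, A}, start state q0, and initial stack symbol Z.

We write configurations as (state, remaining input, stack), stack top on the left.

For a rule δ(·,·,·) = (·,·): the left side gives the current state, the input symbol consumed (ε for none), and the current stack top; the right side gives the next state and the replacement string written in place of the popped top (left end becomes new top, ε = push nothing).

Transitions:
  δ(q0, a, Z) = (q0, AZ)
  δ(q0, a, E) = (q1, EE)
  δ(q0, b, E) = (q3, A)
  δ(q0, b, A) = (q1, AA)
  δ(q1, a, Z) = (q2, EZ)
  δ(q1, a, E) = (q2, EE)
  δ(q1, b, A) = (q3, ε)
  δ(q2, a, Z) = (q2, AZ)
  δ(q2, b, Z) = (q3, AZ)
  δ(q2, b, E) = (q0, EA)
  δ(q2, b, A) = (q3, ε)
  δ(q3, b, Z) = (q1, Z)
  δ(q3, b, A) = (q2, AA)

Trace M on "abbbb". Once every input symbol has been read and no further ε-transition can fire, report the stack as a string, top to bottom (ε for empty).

AZ

(q0, abbbb, Z)
  read a, top Z: go to q0, push AZ → (q0, bbbb, AZ)
  read b, top A: go to q1, push AA → (q1, bbb, AAZ)
  read b, top A: go to q3, push ε → (q3, bb, AZ)
  read b, top A: go to q2, push AA → (q2, b, AAZ)
  read b, top A: go to q3, push ε → (q3, ε, AZ)
All input consumed in state q3 with stack AZ.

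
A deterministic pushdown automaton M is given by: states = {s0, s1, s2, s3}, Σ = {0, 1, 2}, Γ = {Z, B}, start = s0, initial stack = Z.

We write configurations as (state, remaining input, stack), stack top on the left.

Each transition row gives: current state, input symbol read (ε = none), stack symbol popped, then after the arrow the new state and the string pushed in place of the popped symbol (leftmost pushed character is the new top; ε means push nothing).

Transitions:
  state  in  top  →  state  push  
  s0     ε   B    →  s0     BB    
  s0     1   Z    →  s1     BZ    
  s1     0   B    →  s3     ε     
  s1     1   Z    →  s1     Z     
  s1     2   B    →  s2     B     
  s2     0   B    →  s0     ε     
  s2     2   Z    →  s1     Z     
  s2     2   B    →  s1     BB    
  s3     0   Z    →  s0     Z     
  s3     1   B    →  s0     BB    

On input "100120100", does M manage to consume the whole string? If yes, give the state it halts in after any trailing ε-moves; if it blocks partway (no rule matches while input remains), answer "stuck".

s0

(s0, 100120100, Z) ⊢ (s1, 00120100, BZ) ⊢ (s3, 0120100, Z) ⊢ (s0, 120100, Z) ⊢ (s1, 20100, BZ) ⊢ (s2, 0100, BZ) ⊢ (s0, 100, Z) ⊢ (s1, 00, BZ) ⊢ (s3, 0, Z) ⊢ (s0, ε, Z)
All input consumed; M is in state s0.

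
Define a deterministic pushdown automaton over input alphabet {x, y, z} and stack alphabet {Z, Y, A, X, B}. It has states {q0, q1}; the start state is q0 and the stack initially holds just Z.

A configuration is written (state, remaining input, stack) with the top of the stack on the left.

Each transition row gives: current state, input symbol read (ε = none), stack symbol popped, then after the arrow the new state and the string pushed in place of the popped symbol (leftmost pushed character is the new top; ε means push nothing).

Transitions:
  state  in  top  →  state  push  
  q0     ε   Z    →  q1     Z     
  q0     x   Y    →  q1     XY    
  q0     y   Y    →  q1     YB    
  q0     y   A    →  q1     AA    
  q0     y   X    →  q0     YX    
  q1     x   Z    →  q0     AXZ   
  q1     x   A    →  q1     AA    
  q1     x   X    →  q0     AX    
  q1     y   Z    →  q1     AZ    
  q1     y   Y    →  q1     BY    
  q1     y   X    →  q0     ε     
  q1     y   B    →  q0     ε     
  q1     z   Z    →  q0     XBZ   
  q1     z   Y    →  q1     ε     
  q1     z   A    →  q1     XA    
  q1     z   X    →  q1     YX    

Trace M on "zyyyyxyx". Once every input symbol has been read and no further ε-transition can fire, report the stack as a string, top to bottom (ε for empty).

(q0, zyyyyxyx, Z) ⊢ (q1, zyyyyxyx, Z) ⊢ (q0, yyyyxyx, XBZ) ⊢ (q0, yyyxyx, YXBZ) ⊢ (q1, yyxyx, YBXBZ) ⊢ (q1, yxyx, BYBXBZ) ⊢ (q0, xyx, YBXBZ) ⊢ (q1, yx, XYBXBZ) ⊢ (q0, x, YBXBZ) ⊢ (q1, ε, XYBXBZ)
All input consumed in state q1 with stack XYBXBZ.

XYBXBZ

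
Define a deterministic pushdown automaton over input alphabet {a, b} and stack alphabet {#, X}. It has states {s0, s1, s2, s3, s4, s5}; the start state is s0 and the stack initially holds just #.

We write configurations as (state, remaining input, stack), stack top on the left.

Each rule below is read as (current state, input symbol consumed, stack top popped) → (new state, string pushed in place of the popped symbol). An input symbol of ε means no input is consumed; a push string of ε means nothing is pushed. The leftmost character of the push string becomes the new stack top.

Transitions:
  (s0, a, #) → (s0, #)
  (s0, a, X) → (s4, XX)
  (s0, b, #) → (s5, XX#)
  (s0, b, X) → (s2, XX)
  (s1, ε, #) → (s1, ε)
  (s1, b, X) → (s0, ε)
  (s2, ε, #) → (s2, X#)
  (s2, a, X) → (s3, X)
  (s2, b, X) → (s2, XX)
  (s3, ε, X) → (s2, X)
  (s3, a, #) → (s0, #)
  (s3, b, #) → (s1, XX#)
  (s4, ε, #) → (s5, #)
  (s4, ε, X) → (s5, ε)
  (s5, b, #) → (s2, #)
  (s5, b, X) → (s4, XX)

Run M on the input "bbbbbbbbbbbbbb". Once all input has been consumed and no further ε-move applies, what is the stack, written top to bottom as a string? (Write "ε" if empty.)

XX#

(s0, bbbbbbbbbbbbbb, #)
  read b, top #: go to s5, push XX# → (s5, bbbbbbbbbbbbb, XX#)
  read b, top X: go to s4, push XX → (s4, bbbbbbbbbbbb, XXX#)
  ε-move, top X: go to s5, push ε → (s5, bbbbbbbbbbbb, XX#)
  read b, top X: go to s4, push XX → (s4, bbbbbbbbbbb, XXX#)
  ε-move, top X: go to s5, push ε → (s5, bbbbbbbbbbb, XX#)
  read b, top X: go to s4, push XX → (s4, bbbbbbbbbb, XXX#)
  ε-move, top X: go to s5, push ε → (s5, bbbbbbbbbb, XX#)
  read b, top X: go to s4, push XX → (s4, bbbbbbbbb, XXX#)
  ε-move, top X: go to s5, push ε → (s5, bbbbbbbbb, XX#)
  read b, top X: go to s4, push XX → (s4, bbbbbbbb, XXX#)
  ε-move, top X: go to s5, push ε → (s5, bbbbbbbb, XX#)
  read b, top X: go to s4, push XX → (s4, bbbbbbb, XXX#)
  ε-move, top X: go to s5, push ε → (s5, bbbbbbb, XX#)
  read b, top X: go to s4, push XX → (s4, bbbbbb, XXX#)
  ε-move, top X: go to s5, push ε → (s5, bbbbbb, XX#)
  read b, top X: go to s4, push XX → (s4, bbbbb, XXX#)
  ε-move, top X: go to s5, push ε → (s5, bbbbb, XX#)
  read b, top X: go to s4, push XX → (s4, bbbb, XXX#)
  ε-move, top X: go to s5, push ε → (s5, bbbb, XX#)
  read b, top X: go to s4, push XX → (s4, bbb, XXX#)
  ε-move, top X: go to s5, push ε → (s5, bbb, XX#)
  read b, top X: go to s4, push XX → (s4, bb, XXX#)
  ε-move, top X: go to s5, push ε → (s5, bb, XX#)
  read b, top X: go to s4, push XX → (s4, b, XXX#)
  ε-move, top X: go to s5, push ε → (s5, b, XX#)
  read b, top X: go to s4, push XX → (s4, ε, XXX#)
  ε-move, top X: go to s5, push ε → (s5, ε, XX#)
All input consumed in state s5 with stack XX#.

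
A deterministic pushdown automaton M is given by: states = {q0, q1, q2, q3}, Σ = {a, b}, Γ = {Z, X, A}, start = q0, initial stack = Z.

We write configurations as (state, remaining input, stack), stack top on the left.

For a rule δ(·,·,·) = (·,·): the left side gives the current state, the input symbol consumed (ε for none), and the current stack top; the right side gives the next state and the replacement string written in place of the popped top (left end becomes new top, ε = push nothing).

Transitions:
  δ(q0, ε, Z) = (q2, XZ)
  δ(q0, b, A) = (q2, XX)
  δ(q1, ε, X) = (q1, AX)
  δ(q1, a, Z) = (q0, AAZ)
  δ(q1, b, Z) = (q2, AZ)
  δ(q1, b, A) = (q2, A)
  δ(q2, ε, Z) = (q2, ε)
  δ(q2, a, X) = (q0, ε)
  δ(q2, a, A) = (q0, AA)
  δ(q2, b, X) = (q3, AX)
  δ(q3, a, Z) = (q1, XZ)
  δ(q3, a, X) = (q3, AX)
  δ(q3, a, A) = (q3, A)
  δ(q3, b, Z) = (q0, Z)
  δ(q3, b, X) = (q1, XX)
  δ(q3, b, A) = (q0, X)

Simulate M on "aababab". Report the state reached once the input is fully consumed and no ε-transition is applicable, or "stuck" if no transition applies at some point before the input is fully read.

(q0, aababab, Z)
  ε-move, top Z: go to q2, push XZ → (q2, aababab, XZ)
  read a, top X: go to q0, push ε → (q0, ababab, Z)
  ε-move, top Z: go to q2, push XZ → (q2, ababab, XZ)
  read a, top X: go to q0, push ε → (q0, babab, Z)
  ε-move, top Z: go to q2, push XZ → (q2, babab, XZ)
  read b, top X: go to q3, push AX → (q3, abab, AXZ)
  read a, top A: go to q3, push A → (q3, bab, AXZ)
  read b, top A: go to q0, push X → (q0, ab, XXZ)
No transition for (q0, a, top X); M blocks with input ab remaining.

stuck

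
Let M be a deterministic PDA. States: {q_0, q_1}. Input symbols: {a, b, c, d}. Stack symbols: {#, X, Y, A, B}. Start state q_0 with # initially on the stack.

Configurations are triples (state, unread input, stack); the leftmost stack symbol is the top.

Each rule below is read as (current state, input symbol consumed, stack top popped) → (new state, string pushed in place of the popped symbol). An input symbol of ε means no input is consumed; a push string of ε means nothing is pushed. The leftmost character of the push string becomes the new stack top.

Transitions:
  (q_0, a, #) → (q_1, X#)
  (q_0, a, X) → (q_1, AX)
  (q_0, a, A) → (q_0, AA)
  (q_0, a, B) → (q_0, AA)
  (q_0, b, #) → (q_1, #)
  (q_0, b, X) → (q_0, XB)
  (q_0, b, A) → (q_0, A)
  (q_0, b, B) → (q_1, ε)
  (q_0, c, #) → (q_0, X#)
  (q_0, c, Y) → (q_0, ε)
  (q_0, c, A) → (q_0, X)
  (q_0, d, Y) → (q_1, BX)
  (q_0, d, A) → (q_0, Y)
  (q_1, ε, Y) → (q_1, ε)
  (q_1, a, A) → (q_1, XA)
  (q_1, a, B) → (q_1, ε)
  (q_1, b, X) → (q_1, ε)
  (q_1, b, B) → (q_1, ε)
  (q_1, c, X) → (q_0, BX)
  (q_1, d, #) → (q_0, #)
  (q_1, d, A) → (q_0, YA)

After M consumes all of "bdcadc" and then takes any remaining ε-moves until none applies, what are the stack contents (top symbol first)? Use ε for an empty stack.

AX#

(q_0, bdcadc, #) ⊢ (q_1, dcadc, #) ⊢ (q_0, cadc, #) ⊢ (q_0, adc, X#) ⊢ (q_1, dc, AX#) ⊢ (q_0, c, YAX#) ⊢ (q_0, ε, AX#)
All input consumed in state q_0 with stack AX#.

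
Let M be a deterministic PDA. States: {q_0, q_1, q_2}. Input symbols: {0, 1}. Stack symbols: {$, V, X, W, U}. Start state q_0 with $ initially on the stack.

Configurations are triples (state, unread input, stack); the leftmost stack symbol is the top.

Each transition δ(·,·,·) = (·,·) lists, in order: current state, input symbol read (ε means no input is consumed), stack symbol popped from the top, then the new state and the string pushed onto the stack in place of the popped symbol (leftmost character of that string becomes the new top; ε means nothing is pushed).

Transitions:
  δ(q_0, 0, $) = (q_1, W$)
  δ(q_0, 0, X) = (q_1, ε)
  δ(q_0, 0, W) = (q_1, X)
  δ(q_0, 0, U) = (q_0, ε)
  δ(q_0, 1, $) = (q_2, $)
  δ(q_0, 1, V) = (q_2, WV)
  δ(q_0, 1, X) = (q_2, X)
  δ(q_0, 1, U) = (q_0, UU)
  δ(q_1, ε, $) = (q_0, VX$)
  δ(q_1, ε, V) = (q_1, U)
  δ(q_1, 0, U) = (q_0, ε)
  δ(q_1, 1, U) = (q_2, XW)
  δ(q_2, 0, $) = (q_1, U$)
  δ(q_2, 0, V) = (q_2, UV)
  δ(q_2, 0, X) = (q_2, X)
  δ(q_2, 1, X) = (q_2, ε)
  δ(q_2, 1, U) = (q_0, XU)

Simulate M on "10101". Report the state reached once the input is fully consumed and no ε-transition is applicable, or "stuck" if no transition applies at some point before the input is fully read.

(q_0, 10101, $)
  read 1, top $: go to q_2, push $ → (q_2, 0101, $)
  read 0, top $: go to q_1, push U$ → (q_1, 101, U$)
  read 1, top U: go to q_2, push XW → (q_2, 01, XW$)
  read 0, top X: go to q_2, push X → (q_2, 1, XW$)
  read 1, top X: go to q_2, push ε → (q_2, ε, W$)
All input consumed; M is in state q_2.

q_2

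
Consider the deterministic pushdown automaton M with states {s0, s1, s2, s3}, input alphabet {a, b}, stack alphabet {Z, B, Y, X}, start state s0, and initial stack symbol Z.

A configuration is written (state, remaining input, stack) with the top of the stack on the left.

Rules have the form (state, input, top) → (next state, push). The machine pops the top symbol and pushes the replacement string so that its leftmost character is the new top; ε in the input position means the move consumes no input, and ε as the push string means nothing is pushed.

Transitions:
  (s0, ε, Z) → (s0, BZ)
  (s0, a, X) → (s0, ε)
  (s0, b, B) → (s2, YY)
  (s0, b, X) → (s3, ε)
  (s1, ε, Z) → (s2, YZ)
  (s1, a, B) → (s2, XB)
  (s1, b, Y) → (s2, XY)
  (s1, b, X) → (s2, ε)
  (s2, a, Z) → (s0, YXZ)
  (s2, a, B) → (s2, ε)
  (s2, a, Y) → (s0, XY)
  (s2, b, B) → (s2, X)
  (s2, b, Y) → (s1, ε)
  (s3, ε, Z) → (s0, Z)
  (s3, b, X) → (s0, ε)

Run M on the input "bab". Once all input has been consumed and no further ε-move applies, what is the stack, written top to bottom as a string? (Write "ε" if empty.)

(s0, bab, Z)
  ε-move, top Z: go to s0, push BZ → (s0, bab, BZ)
  read b, top B: go to s2, push YY → (s2, ab, YYZ)
  read a, top Y: go to s0, push XY → (s0, b, XYYZ)
  read b, top X: go to s3, push ε → (s3, ε, YYZ)
All input consumed in state s3 with stack YYZ.

YYZ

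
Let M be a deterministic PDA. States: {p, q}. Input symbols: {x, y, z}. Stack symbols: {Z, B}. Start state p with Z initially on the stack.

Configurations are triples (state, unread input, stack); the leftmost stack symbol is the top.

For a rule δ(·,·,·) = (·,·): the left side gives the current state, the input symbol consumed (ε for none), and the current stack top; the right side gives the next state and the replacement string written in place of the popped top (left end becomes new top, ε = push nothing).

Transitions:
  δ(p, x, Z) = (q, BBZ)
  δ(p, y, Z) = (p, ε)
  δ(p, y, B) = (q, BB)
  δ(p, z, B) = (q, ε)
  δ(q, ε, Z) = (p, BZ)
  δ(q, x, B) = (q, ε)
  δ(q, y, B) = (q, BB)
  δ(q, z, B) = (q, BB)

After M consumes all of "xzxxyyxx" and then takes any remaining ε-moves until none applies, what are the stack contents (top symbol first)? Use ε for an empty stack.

(p, xzxxyyxx, Z)
  read x, top Z: go to q, push BBZ → (q, zxxyyxx, BBZ)
  read z, top B: go to q, push BB → (q, xxyyxx, BBBZ)
  read x, top B: go to q, push ε → (q, xyyxx, BBZ)
  read x, top B: go to q, push ε → (q, yyxx, BZ)
  read y, top B: go to q, push BB → (q, yxx, BBZ)
  read y, top B: go to q, push BB → (q, xx, BBBZ)
  read x, top B: go to q, push ε → (q, x, BBZ)
  read x, top B: go to q, push ε → (q, ε, BZ)
All input consumed in state q with stack BZ.

BZ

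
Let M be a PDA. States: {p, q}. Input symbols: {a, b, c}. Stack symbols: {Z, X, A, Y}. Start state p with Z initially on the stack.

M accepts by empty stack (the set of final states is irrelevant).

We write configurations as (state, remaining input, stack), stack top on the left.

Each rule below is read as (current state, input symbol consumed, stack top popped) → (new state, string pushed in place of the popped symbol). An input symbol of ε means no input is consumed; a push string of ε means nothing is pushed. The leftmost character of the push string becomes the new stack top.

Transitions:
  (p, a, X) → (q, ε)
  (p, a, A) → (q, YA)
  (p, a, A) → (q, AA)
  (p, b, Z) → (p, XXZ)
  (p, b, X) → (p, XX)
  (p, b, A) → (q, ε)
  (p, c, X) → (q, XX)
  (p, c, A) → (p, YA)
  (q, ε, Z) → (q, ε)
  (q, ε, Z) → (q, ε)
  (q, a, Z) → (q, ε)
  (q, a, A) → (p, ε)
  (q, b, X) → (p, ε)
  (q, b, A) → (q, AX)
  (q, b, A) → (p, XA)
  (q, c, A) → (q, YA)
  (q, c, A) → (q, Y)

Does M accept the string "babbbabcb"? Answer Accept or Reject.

No computation consumes all input and empties the stack.

Reject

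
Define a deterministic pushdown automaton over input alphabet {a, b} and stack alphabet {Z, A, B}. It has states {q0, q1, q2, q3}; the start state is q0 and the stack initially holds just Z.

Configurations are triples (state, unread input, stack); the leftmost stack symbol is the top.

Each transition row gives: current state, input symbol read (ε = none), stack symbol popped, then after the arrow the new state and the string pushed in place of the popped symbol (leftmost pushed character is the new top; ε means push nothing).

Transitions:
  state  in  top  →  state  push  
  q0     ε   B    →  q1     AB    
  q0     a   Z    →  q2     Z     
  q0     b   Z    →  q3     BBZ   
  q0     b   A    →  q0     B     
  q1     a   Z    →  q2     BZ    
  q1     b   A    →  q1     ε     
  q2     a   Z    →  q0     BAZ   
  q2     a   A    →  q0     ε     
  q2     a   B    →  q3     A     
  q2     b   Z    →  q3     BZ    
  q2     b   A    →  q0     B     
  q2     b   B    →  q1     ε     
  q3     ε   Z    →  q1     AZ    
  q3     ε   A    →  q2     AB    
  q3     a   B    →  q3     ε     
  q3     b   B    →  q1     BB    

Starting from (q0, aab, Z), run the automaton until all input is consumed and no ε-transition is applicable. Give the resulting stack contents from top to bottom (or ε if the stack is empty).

BAZ

(q0, aab, Z)
  read a, top Z: go to q2, push Z → (q2, ab, Z)
  read a, top Z: go to q0, push BAZ → (q0, b, BAZ)
  ε-move, top B: go to q1, push AB → (q1, b, ABAZ)
  read b, top A: go to q1, push ε → (q1, ε, BAZ)
All input consumed in state q1 with stack BAZ.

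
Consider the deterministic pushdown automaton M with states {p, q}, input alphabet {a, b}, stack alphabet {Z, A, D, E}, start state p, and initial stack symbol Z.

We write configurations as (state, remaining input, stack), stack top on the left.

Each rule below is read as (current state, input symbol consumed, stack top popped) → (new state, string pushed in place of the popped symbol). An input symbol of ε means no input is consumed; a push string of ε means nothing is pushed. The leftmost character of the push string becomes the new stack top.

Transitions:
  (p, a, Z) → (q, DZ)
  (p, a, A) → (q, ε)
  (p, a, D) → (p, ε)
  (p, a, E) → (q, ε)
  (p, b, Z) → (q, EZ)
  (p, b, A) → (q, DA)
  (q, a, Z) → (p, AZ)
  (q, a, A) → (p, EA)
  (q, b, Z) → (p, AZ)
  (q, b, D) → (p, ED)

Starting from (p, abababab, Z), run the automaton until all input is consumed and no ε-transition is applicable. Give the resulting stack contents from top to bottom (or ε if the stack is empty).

(p, abababab, Z)
  read a, top Z: go to q, push DZ → (q, bababab, DZ)
  read b, top D: go to p, push ED → (p, ababab, EDZ)
  read a, top E: go to q, push ε → (q, babab, DZ)
  read b, top D: go to p, push ED → (p, abab, EDZ)
  read a, top E: go to q, push ε → (q, bab, DZ)
  read b, top D: go to p, push ED → (p, ab, EDZ)
  read a, top E: go to q, push ε → (q, b, DZ)
  read b, top D: go to p, push ED → (p, ε, EDZ)
All input consumed in state p with stack EDZ.

EDZ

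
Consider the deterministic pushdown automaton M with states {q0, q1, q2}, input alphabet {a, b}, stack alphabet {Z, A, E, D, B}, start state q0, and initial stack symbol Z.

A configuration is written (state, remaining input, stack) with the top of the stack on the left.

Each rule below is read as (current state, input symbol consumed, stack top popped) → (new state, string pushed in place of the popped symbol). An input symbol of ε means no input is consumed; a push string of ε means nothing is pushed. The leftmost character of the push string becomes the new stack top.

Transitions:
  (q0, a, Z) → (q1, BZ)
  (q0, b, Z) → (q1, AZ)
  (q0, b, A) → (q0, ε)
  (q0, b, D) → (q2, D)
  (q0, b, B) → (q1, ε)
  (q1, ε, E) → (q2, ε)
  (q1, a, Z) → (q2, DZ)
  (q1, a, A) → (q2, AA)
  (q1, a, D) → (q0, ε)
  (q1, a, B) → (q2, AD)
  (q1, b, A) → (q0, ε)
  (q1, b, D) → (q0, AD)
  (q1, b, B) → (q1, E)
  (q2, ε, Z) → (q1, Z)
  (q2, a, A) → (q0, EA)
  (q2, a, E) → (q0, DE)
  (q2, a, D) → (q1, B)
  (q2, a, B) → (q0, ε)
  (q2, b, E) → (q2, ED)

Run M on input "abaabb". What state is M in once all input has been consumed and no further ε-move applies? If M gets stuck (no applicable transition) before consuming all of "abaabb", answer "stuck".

stuck

(q0, abaabb, Z)
  read a, top Z: go to q1, push BZ → (q1, baabb, BZ)
  read b, top B: go to q1, push E → (q1, aabb, EZ)
  ε-move, top E: go to q2, push ε → (q2, aabb, Z)
  ε-move, top Z: go to q1, push Z → (q1, aabb, Z)
  read a, top Z: go to q2, push DZ → (q2, abb, DZ)
  read a, top D: go to q1, push B → (q1, bb, BZ)
  read b, top B: go to q1, push E → (q1, b, EZ)
  ε-move, top E: go to q2, push ε → (q2, b, Z)
  ε-move, top Z: go to q1, push Z → (q1, b, Z)
No transition for (q1, b, top Z); M blocks with input b remaining.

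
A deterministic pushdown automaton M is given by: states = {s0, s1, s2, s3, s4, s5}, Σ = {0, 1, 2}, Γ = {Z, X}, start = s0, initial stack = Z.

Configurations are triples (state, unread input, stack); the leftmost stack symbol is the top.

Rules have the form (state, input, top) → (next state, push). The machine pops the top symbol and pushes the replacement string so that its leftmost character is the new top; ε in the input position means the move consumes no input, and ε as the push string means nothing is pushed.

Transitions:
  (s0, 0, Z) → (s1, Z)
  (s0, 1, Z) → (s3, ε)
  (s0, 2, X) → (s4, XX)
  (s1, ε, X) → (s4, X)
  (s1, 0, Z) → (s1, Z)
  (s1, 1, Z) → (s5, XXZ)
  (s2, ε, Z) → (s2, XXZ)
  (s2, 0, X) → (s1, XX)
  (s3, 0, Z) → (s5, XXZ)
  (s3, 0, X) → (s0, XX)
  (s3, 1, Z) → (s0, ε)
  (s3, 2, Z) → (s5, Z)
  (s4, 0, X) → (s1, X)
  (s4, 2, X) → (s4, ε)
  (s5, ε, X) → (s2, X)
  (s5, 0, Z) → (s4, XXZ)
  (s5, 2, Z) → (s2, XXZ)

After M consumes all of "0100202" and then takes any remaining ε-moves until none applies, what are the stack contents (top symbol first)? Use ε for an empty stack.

(s0, 0100202, Z)
  read 0, top Z: go to s1, push Z → (s1, 100202, Z)
  read 1, top Z: go to s5, push XXZ → (s5, 00202, XXZ)
  ε-move, top X: go to s2, push X → (s2, 00202, XXZ)
  read 0, top X: go to s1, push XX → (s1, 0202, XXXZ)
  ε-move, top X: go to s4, push X → (s4, 0202, XXXZ)
  read 0, top X: go to s1, push X → (s1, 202, XXXZ)
  ε-move, top X: go to s4, push X → (s4, 202, XXXZ)
  read 2, top X: go to s4, push ε → (s4, 02, XXZ)
  read 0, top X: go to s1, push X → (s1, 2, XXZ)
  ε-move, top X: go to s4, push X → (s4, 2, XXZ)
  read 2, top X: go to s4, push ε → (s4, ε, XZ)
All input consumed in state s4 with stack XZ.

XZ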